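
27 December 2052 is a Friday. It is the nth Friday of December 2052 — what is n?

Day 27 falls in week ⌈27/7⌉ of the month.
Days 1–7 hold the 1st Friday, 8–14 the 2nd, 15–21 the 3rd, 22–28 the 4th, 29–31 the 5th.
27 is in the range for the 4th.

4th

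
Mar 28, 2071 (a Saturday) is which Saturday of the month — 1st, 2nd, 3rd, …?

Day 28 falls in week ⌈28/7⌉ of the month.
Days 1–7 hold the 1st Saturday, 8–14 the 2nd, 15–21 the 3rd, 22–28 the 4th, 29–31 the 5th.
28 is in the range for the 4th.

4th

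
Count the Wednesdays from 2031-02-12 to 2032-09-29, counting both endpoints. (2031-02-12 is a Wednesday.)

2031-02-12 is a Wednesday; the first Wednesday on or after it is 2031-02-12.
From 2031-02-12 to 2032-09-29: 322 + 273 = 595 days (rest of 2031, to 2032-09-29 in 2032).
595 ÷ 7 = 85 full weeks with remainder 0, so 85 more Wednesdays after the first → 86.

86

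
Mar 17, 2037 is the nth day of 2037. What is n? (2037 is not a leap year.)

Days in months before Mar: 31 + 28 = 59.
Plus 17 days into Mar → day 76.

76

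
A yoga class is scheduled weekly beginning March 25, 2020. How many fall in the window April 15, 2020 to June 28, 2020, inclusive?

11

Occurrences land 7·i days after March 25, 2020 for i = 0, 1, 2, …
April 15, 2020 is 21 days after the start; 21 ÷ 7 = 3 remainder 0. First occurrence in the window: #4 on April 15, 2020 (3×7 = 21 days in).
June 28, 2020 is 95 days after the start; 95 ÷ 7 = 13 remainder 4. Last occurrence in the window: #14 on June 24, 2020.
Occurrences #4 through #14: 11 in total.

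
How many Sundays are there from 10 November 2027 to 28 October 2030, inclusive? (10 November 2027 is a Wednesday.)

10 November 2027 is a Wednesday; the first Sunday on or after it is 14 November 2027 (4 days later).
From 14 November 2027 to 28 October 2030: 47 + 366 + 365 + 301 = 1079 days (rest of 2027, 2028, 2029, to 28 October 2030 in 2030).
1079 ÷ 7 = 154 full weeks with remainder 1, so 154 more Sundays after the first → 155.

155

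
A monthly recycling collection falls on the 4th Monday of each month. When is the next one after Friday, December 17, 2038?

December 27, 2038

December 2038 starts on a Wednesday; its first Monday is the 6th, so the 4th Monday is the 27th — December 27, 2038.
December 27, 2038 is after December 17, 2038, so that is the next one.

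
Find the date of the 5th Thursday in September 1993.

The first Thursday of September 1993 is September 2.
The 5th Thursday is 4 weeks later: 2 + 28 = 30.

September 30, 1993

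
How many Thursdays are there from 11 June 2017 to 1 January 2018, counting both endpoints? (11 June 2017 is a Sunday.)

29

11 June 2017 is a Sunday; the first Thursday on or after it is 15 June 2017 (4 days later).
From 15 June 2017 to 1 January 2018: 15 + 31 + 31 + 30 + 31 + 30 + 31 + 1 = 200 days (rest of June, July, August, September, October, November, December, January).
200 ÷ 7 = 28 full weeks with remainder 4, so 28 more Thursdays after the first → 29.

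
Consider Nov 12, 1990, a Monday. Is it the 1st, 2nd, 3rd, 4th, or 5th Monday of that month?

Day 12 falls in week ⌈12/7⌉ of the month.
Days 1–7 hold the 1st Monday, 8–14 the 2nd, 15–21 the 3rd, 22–28 the 4th, 29–31 the 5th.
12 is in the range for the 2nd.

2nd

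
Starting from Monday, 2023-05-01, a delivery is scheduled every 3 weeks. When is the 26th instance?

The 26th occurrence is 25 intervals after the first: 25 × 21 = 525 days after 2023-05-01.
May has 31 days — 30 days to the end of May leaves 495.
From end of May to end of 2023 is 214 days (281 left).
January has 31 days (250 left).
February has 29 days (221 left).
March has 31 days (190 left).
April has 30 days (160 left).
May has 31 days (129 left).
June has 30 days (99 left).
July has 31 days (68 left).
August has 31 days (37 left).
September has 30 days (7 left).
7 days into October → 2024-10-07.

2024-10-07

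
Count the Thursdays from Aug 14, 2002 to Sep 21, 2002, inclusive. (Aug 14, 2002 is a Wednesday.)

Aug 14, 2002 is a Wednesday; the first Thursday on or after it is Aug 15, 2002 (1 day later).
From Aug 15, 2002 to Sep 21, 2002: 16 + 21 = 37 days (rest of Aug, Sep).
37 ÷ 7 = 5 full weeks with remainder 2, so 5 more Thursdays after the first → 6.

6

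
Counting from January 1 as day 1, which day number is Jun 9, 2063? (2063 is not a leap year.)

Days in months before Jun: 31 + 28 + 31 + 30 + 31 = 151.
Plus 9 days into Jun → day 160.

160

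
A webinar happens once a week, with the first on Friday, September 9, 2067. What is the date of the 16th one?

December 23, 2067

The 16th occurrence is 15 intervals after the first: 15 × 7 = 105 days after September 9, 2067.
September has 30 days — 21 days to the end of September leaves 84.
October has 31 days (53 left).
November has 30 days (23 left).
23 days into December → December 23, 2067.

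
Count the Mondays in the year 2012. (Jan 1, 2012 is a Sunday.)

53

Jan 1, 2012 is a Sunday; the first Monday on or after it is Jan 2, 2012 (1 day later).
From Jan 2, 2012 to Dec 31, 2012: 29 + 29 + 31 + 30 + 31 + 30 + 31 + 31 + 30 + 31 + 30 + 31 = 364 days (rest of Jan, Feb, Mar, Apr, May, Jun, Jul, Aug, Sep, Oct, Nov, Dec).
364 ÷ 7 = 52 full weeks with remainder 0, so 52 more Mondays after the first → 53.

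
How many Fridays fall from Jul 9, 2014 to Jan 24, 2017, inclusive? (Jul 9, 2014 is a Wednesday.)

133

Jul 9, 2014 is a Wednesday; the first Friday on or after it is Jul 11, 2014 (2 days later).
From Jul 11, 2014 to Jan 24, 2017: 173 + 365 + 366 + 24 = 928 days (rest of 2014, 2015, 2016, to Jan 24, 2017 in 2017).
928 ÷ 7 = 132 full weeks with remainder 4, so 132 more Fridays after the first → 133.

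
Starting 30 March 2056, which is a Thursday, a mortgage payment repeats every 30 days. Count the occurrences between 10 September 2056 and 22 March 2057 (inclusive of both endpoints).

Occurrences land 30·i days after 30 March 2056 for i = 0, 1, 2, …
10 September 2056 is 164 days after the start; 164 ÷ 30 = 5 remainder 14; since the remainder is 14, round up to i = 6. First occurrence in the window: #7 on 26 September 2056 (6×30 = 180 days in).
22 March 2057 is 357 days after the start; 357 ÷ 30 = 11 remainder 27. Last occurrence in the window: #12 on 23 February 2057.
Occurrences #7 through #12: 6 in total.

6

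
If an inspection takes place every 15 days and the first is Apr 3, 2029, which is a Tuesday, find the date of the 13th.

Sep 30, 2029

The 13th occurrence is 12 intervals after the first: 12 × 15 = 180 days after Apr 3, 2029.
Apr has 30 days — 27 days to the end of Apr leaves 153.
May has 31 days (122 left).
Jun has 30 days (92 left).
Jul has 31 days (61 left).
Aug has 31 days (30 left).
30 days into Sep → Sep 30, 2029.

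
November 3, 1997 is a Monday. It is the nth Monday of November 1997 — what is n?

Day 3 falls in week ⌈3/7⌉ of the month.
Days 1–7 hold the 1st Monday, 8–14 the 2nd, 15–21 the 3rd, 22–28 the 4th, 29–31 the 5th.
3 is in the range for the 1st.

1st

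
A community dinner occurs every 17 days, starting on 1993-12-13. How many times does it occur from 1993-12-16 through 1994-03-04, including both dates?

Occurrences land 17·i days after 1993-12-13 for i = 0, 1, 2, …
1993-12-16 is 3 days after the start; 3 ÷ 17 = 0 remainder 3; since the remainder is 3, round up to i = 1. First occurrence in the window: #2 on 1993-12-30 (1×17 = 17 days in).
1994-03-04 is 81 days after the start; 81 ÷ 17 = 4 remainder 13. Last occurrence in the window: #5 on 1994-02-19.
Occurrences #2 through #5: 4 in total.

4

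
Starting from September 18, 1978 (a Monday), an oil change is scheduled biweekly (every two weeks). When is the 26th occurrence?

The 26th occurrence is 25 intervals after the first: 25 × 14 = 350 days after September 18, 1978.
September has 30 days — 12 days to the end of September leaves 338.
October has 31 days (307 left).
November has 30 days (277 left).
December has 31 days (246 left).
January has 31 days (215 left).
February has 28 days (187 left).
March has 31 days (156 left).
April has 30 days (126 left).
May has 31 days (95 left).
June has 30 days (65 left).
July has 31 days (34 left).
August has 31 days (3 left).
3 days into September → September 3, 1979.

September 3, 1979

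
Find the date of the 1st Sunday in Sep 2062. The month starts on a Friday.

Sep 3, 2062

Sep 2062 begins on a Friday, so the first Sunday is Sep 3 (2 days later).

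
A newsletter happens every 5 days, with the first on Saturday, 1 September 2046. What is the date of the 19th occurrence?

The 19th occurrence is 18 intervals after the first: 18 × 5 = 90 days after 1 September 2046.
September has 30 days — 29 days to the end of September leaves 61.
October has 31 days (30 left).
30 days into November → 30 November 2046.

30 November 2046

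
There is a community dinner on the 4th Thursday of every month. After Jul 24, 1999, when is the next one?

Aug 26, 1999

Jul 1999 starts on a Thursday; its first Thursday is the 1st, so the 4th Thursday is the 22nd — Jul 22, 1999.
That is not after Jul 24, 1999, so look at Aug 1999.
Aug 1999 starts on a Sunday; its first Thursday is the 5th, so the 4th Thursday is the 26th — Aug 26, 1999.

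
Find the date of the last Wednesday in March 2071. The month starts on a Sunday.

March 25, 2071

March 2071 begins on a Sunday, so the first Wednesday is March 4 (3 days later).
March 2071 has 31 days. Adding weeks: 4, 11, 18, 25 — the last one ≤ 31 is the 25th.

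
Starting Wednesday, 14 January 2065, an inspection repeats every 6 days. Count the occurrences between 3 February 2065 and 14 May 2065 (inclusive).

17

Occurrences land 6·i days after 14 January 2065 for i = 0, 1, 2, …
3 February 2065 is 20 days after the start; 20 ÷ 6 = 3 remainder 2; since the remainder is 2, round up to i = 4. First occurrence in the window: #5 on 7 February 2065 (4×6 = 24 days in).
14 May 2065 is 120 days after the start; 120 ÷ 6 = 20 remainder 0. Last occurrence in the window: #21 on 14 May 2065.
Occurrences #5 through #21: 17 in total.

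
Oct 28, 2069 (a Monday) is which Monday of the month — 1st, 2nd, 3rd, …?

Day 28 falls in week ⌈28/7⌉ of the month.
Days 1–7 hold the 1st Monday, 8–14 the 2nd, 15–21 the 3rd, 22–28 the 4th, 29–31 the 5th.
28 is in the range for the 4th.

4th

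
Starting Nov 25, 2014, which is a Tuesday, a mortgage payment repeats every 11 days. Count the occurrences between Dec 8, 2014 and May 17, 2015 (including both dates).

14

Occurrences land 11·i days after Nov 25, 2014 for i = 0, 1, 2, …
Dec 8, 2014 is 13 days after the start; 13 ÷ 11 = 1 remainder 2; since the remainder is 2, round up to i = 2. First occurrence in the window: #3 on Dec 17, 2014 (2×11 = 22 days in).
May 17, 2015 is 173 days after the start; 173 ÷ 11 = 15 remainder 8. Last occurrence in the window: #16 on May 9, 2015.
Occurrences #3 through #16: 14 in total.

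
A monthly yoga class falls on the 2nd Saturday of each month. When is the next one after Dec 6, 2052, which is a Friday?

Dec 2052 starts on a Sunday; its first Saturday is the 7th, so the 2nd Saturday is the 14th — Dec 14, 2052.
Dec 14, 2052 is after Dec 6, 2052, so that is the next one.

Dec 14, 2052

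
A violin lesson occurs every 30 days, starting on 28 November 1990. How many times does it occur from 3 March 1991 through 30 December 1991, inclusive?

Occurrences land 30·i days after 28 November 1990 for i = 0, 1, 2, …
3 March 1991 is 95 days after the start; 95 ÷ 30 = 3 remainder 5; since the remainder is 5, round up to i = 4. First occurrence in the window: #5 on 28 March 1991 (4×30 = 120 days in).
30 December 1991 is 397 days after the start; 397 ÷ 30 = 13 remainder 7. Last occurrence in the window: #14 on 23 December 1991.
Occurrences #5 through #14: 10 in total.

10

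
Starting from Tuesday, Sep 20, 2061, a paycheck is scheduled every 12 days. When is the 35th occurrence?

The 35th occurrence is 34 intervals after the first: 34 × 12 = 408 days after Sep 20, 2061.
Sep has 30 days — 10 days to the end of Sep leaves 398.
Oct has 31 days (367 left).
Nov has 30 days (337 left).
Dec has 31 days (306 left).
Jan has 31 days (275 left).
Feb has 28 days (247 left).
Mar has 31 days (216 left).
Apr has 30 days (186 left).
May has 31 days (155 left).
Jun has 30 days (125 left).
Jul has 31 days (94 left).
Aug has 31 days (63 left).
Sep has 30 days (33 left).
Oct has 31 days (2 left).
2 days into Nov → Nov 2, 2062.

Nov 2, 2062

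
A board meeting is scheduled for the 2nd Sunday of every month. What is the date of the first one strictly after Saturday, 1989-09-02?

September 1989 starts on a Friday; its first Sunday is the 3rd, so the 2nd Sunday is the 10th — 1989-09-10.
1989-09-10 is after 1989-09-02, so that is the next one.

1989-09-10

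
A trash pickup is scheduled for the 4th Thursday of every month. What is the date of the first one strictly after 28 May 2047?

27 June 2047

May 2047 starts on a Wednesday; its first Thursday is the 2nd, so the 4th Thursday is the 23rd — 23 May 2047.
That is not after 28 May 2047, so look at June 2047.
June 2047 starts on a Saturday; its first Thursday is the 6th, so the 4th Thursday is the 27th — 27 June 2047.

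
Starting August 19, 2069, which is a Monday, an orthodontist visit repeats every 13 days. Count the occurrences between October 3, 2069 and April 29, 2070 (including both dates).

16

Occurrences land 13·i days after August 19, 2069 for i = 0, 1, 2, …
October 3, 2069 is 45 days after the start; 45 ÷ 13 = 3 remainder 6; since the remainder is 6, round up to i = 4. First occurrence in the window: #5 on October 10, 2069 (4×13 = 52 days in).
April 29, 2070 is 253 days after the start; 253 ÷ 13 = 19 remainder 6. Last occurrence in the window: #20 on April 23, 2070.
Occurrences #5 through #20: 16 in total.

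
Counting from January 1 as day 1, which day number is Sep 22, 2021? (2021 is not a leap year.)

Days in months before Sep: 31 + 28 + 31 + 30 + 31 + 30 + 31 + 31 = 243.
Plus 22 days into Sep → day 265.

265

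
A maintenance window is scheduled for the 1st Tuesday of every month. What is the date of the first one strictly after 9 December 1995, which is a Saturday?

2 January 1996

December 1995 starts on a Friday, so its 1st Tuesday is 5 December 1995 (4 days in).
That is not after 9 December 1995, so look at January 1996.
January 1996 starts on a Monday, so its 1st Tuesday is 2 January 1996 (1 day in).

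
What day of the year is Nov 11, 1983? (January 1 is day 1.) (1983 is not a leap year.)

315

Days in months before Nov: 31 + 28 + 31 + 30 + 31 + 30 + 31 + 31 + 30 + 31 = 304.
Plus 11 days into Nov → day 315.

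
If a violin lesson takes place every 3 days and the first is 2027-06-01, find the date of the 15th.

The 15th occurrence is 14 intervals after the first: 14 × 3 = 42 days after 2027-06-01.
June has 30 days — 29 days to the end of June leaves 13.
13 days into July → 2027-07-13.

2027-07-13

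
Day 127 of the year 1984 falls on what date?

6 May 1984

January has 31 days (127 − 31 = 96 remain).
February has 29 days (96 − 29 = 67 remain).
March has 31 days (67 − 31 = 36 remain).
April has 30 days (36 − 30 = 6 remain).
6 into May → May 6.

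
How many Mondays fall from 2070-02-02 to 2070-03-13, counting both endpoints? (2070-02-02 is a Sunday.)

6

2070-02-02 is a Sunday; the first Monday on or after it is 2070-02-03 (1 day later).
From 2070-02-03 to 2070-03-13: 25 + 13 = 38 days (rest of February, March).
38 ÷ 7 = 5 full weeks with remainder 3, so 5 more Mondays after the first → 6.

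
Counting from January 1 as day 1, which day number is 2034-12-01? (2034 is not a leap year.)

335

Days in months before December: 31 + 28 + 31 + 30 + 31 + 30 + 31 + 31 + 30 + 31 + 30 = 334.
Plus 1 day into December → day 335.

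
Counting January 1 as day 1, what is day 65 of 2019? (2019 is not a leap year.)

Mar 6, 2019

Jan has 31 days (65 − 31 = 34 remain).
Feb has 28 days (34 − 28 = 6 remain).
6 into Mar → Mar 6.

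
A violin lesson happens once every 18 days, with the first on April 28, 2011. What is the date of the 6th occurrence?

The 6th occurrence is 5 intervals after the first: 5 × 18 = 90 days after April 28, 2011.
April has 30 days — 2 days to the end of April leaves 88.
May has 31 days (57 left).
June has 30 days (27 left).
27 days into July → July 27, 2011.

July 27, 2011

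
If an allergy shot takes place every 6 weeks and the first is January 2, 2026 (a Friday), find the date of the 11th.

The 11th occurrence is 10 intervals after the first: 10 × 42 = 420 days after January 2, 2026.
January has 31 days — 29 days to the end of January leaves 391.
February has 28 days (363 left).
March has 31 days (332 left).
April has 30 days (302 left).
May has 31 days (271 left).
June has 30 days (241 left).
July has 31 days (210 left).
August has 31 days (179 left).
September has 30 days (149 left).
October has 31 days (118 left).
November has 30 days (88 left).
December has 31 days (57 left).
January has 31 days (26 left).
26 days into February → February 26, 2027.

February 26, 2027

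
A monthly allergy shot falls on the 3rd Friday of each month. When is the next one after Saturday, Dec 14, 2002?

Dec 20, 2002

Dec 2002 starts on a Sunday; its first Friday is the 6th, so the 3rd Friday is the 20th — Dec 20, 2002.
Dec 20, 2002 is after Dec 14, 2002, so that is the next one.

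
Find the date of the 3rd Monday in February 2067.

February 2067 begins on a Tuesday, so the first Monday is February 7 (6 days later).
The 3rd Monday is 2 weeks later: 7 + 14 = 21.

21 February 2067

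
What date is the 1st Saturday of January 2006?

January 2006 begins on a Sunday, so the first Saturday is January 7 (6 days later).

January 7, 2006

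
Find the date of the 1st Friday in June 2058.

The first Friday of June 2058 is June 7.

7 June 2058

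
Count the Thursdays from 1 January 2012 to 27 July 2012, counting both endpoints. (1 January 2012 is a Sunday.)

1 January 2012 is a Sunday; the first Thursday on or after it is 5 January 2012 (4 days later).
From 5 January 2012 to 27 July 2012: 26 + 29 + 31 + 30 + 31 + 30 + 27 = 204 days (rest of January, February, March, April, May, June, July).
204 ÷ 7 = 29 full weeks with remainder 1, so 29 more Thursdays after the first → 30.

30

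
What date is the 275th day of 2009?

Jan has 31 days (275 − 31 = 244 remain).
Feb has 28 days (244 − 28 = 216 remain).
Mar has 31 days (216 − 31 = 185 remain).
Apr has 30 days (185 − 30 = 155 remain).
May has 31 days (155 − 31 = 124 remain).
Jun has 30 days (124 − 30 = 94 remain).
Jul has 31 days (94 − 31 = 63 remain).
Aug has 31 days (63 − 31 = 32 remain).
Sep has 30 days (32 − 30 = 2 remain).
2 into Oct → Oct 2.

Oct 2, 2009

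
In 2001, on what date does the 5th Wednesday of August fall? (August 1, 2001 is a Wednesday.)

August 29, 2001

August 2001 begins on a Wednesday, so the first Wednesday is August 1.
The 5th Wednesday is 4 weeks later: 1 + 28 = 29.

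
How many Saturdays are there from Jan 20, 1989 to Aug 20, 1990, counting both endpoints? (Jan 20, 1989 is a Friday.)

Jan 20, 1989 is a Friday; the first Saturday on or after it is Jan 21, 1989 (1 day later).
From Jan 21, 1989 to Aug 20, 1990: 344 + 232 = 576 days (rest of 1989, to Aug 20, 1990 in 1990).
576 ÷ 7 = 82 full weeks with remainder 2, so 82 more Saturdays after the first → 83.

83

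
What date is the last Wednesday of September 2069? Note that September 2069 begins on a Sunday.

September 25, 2069

September 2069 begins on a Sunday, so the first Wednesday is September 4 (3 days later).
September 2069 has 30 days. Adding weeks: 4, 11, 18, 25 — the last one ≤ 30 is the 25th.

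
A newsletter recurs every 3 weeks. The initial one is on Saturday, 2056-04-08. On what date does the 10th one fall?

2056-10-14

The 10th occurrence is 9 intervals after the first: 9 × 21 = 189 days after 2056-04-08.
April has 30 days — 22 days to the end of April leaves 167.
May has 31 days (136 left).
June has 30 days (106 left).
July has 31 days (75 left).
August has 31 days (44 left).
September has 30 days (14 left).
14 days into October → 2056-10-14.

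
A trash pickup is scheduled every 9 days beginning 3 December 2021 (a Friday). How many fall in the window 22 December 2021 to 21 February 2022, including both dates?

Occurrences land 9·i days after 3 December 2021 for i = 0, 1, 2, …
22 December 2021 is 19 days after the start; 19 ÷ 9 = 2 remainder 1; since the remainder is 1, round up to i = 3. First occurrence in the window: #4 on 30 December 2021 (3×9 = 27 days in).
21 February 2022 is 80 days after the start; 80 ÷ 9 = 8 remainder 8. Last occurrence in the window: #9 on 13 February 2022.
Occurrences #4 through #9: 6 in total.

6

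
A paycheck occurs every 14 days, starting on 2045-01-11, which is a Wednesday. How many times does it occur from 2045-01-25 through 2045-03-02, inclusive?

Occurrences land 14·i days after 2045-01-11 for i = 0, 1, 2, …
2045-01-25 is 14 days after the start; 14 ÷ 14 = 1 remainder 0. First occurrence in the window: #2 on 2045-01-25 (1×14 = 14 days in).
2045-03-02 is 50 days after the start; 50 ÷ 14 = 3 remainder 8. Last occurrence in the window: #4 on 2045-02-22.
Occurrences #2 through #4: 3 in total.

3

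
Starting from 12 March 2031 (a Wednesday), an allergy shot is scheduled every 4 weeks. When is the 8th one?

The 8th occurrence is 7 intervals after the first: 7 × 28 = 196 days after 12 March 2031.
March has 31 days — 19 days to the end of March leaves 177.
April has 30 days (147 left).
May has 31 days (116 left).
June has 30 days (86 left).
July has 31 days (55 left).
August has 31 days (24 left).
24 days into September → 24 September 2031.

24 September 2031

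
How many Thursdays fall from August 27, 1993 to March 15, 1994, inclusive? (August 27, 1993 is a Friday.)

August 27, 1993 is a Friday; the first Thursday on or after it is September 2, 1993 (6 days later).
From September 2, 1993 to March 15, 1994: 28 + 31 + 30 + 31 + 31 + 28 + 15 = 194 days (rest of September, October, November, December, January, February, March).
194 ÷ 7 = 27 full weeks with remainder 5, so 27 more Thursdays after the first → 28.

28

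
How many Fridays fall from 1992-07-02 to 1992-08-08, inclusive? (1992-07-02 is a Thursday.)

6

1992-07-02 is a Thursday; the first Friday on or after it is 1992-07-03 (1 day later).
From 1992-07-03 to 1992-08-08: 28 + 8 = 36 days (rest of July, August).
36 ÷ 7 = 5 full weeks with remainder 1, so 5 more Fridays after the first → 6.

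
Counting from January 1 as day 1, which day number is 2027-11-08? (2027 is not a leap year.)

Days in months before November: 31 + 28 + 31 + 30 + 31 + 30 + 31 + 31 + 30 + 31 = 304.
Plus 8 days into November → day 312.

312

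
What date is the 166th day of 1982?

15 June 1982

January has 31 days (166 − 31 = 135 remain).
February has 28 days (135 − 28 = 107 remain).
March has 31 days (107 − 31 = 76 remain).
April has 30 days (76 − 30 = 46 remain).
May has 31 days (46 − 31 = 15 remain).
15 into June → June 15.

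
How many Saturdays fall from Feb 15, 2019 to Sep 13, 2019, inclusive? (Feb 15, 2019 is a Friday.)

Feb 15, 2019 is a Friday; the first Saturday on or after it is Feb 16, 2019 (1 day later).
From Feb 16, 2019 to Sep 13, 2019: 12 + 31 + 30 + 31 + 30 + 31 + 31 + 13 = 209 days (rest of Feb, Mar, Apr, May, Jun, Jul, Aug, Sep).
209 ÷ 7 = 29 full weeks with remainder 6, so 29 more Saturdays after the first → 30.

30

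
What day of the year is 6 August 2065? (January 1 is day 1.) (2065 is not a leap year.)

218

Days in months before August: 31 + 28 + 31 + 30 + 31 + 30 + 31 = 212.
Plus 6 days into August → day 218.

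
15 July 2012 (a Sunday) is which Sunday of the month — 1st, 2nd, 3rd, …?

Day 15 falls in week ⌈15/7⌉ of the month.
Days 1–7 hold the 1st Sunday, 8–14 the 2nd, 15–21 the 3rd, 22–28 the 4th, 29–31 the 5th.
15 is in the range for the 3rd.

3rd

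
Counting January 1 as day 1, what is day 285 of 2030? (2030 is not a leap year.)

January has 31 days (285 − 31 = 254 remain).
February has 28 days (254 − 28 = 226 remain).
March has 31 days (226 − 31 = 195 remain).
April has 30 days (195 − 30 = 165 remain).
May has 31 days (165 − 31 = 134 remain).
June has 30 days (134 − 30 = 104 remain).
July has 31 days (104 − 31 = 73 remain).
August has 31 days (73 − 31 = 42 remain).
September has 30 days (42 − 30 = 12 remain).
12 into October → October 12.

12 October 2030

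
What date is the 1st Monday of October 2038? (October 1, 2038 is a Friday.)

October 2038 begins on a Friday, so the first Monday is October 4 (3 days later).

October 4, 2038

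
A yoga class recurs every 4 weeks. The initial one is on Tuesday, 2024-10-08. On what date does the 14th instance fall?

2025-10-07

The 14th occurrence is 13 intervals after the first: 13 × 28 = 364 days after 2024-10-08.
October has 31 days — 23 days to the end of October leaves 341.
November has 30 days (311 left).
December has 31 days (280 left).
January has 31 days (249 left).
February has 28 days (221 left).
March has 31 days (190 left).
April has 30 days (160 left).
May has 31 days (129 left).
June has 30 days (99 left).
July has 31 days (68 left).
August has 31 days (37 left).
September has 30 days (7 left).
7 days into October → 2025-10-07.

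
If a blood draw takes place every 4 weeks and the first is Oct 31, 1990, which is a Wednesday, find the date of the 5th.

The 5th occurrence is 4 intervals after the first: 4 × 28 = 112 days after Oct 31, 1990.
Oct has 31 days — 0 days to the end of Oct leaves 112.
Nov has 30 days (82 left).
Dec has 31 days (51 left).
Jan has 31 days (20 left).
20 days into Feb → Feb 20, 1991.

Feb 20, 1991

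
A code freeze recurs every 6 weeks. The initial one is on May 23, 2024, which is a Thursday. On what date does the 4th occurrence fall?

Sep 26, 2024

The 4th occurrence is 3 intervals after the first: 3 × 42 = 126 days after May 23, 2024.
May has 31 days — 8 days to the end of May leaves 118.
Jun has 30 days (88 left).
Jul has 31 days (57 left).
Aug has 31 days (26 left).
26 days into Sep → Sep 26, 2024.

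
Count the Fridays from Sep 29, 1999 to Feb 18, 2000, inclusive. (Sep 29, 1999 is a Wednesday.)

21

Sep 29, 1999 is a Wednesday; the first Friday on or after it is Oct 1, 1999 (2 days later).
From Oct 1, 1999 to Feb 18, 2000: 30 + 30 + 31 + 31 + 18 = 140 days (rest of Oct, Nov, Dec, Jan, Feb).
140 ÷ 7 = 20 full weeks with remainder 0, so 20 more Fridays after the first → 21.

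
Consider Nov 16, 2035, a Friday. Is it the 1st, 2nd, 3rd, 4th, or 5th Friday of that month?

3rd

Day 16 falls in week ⌈16/7⌉ of the month.
Days 1–7 hold the 1st Friday, 8–14 the 2nd, 15–21 the 3rd, 22–28 the 4th, 29–31 the 5th.
16 is in the range for the 3rd.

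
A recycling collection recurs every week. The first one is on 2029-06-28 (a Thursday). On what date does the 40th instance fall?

The 40th occurrence is 39 intervals after the first: 39 × 7 = 273 days after 2029-06-28.
June has 30 days — 2 days to the end of June leaves 271.
July has 31 days (240 left).
August has 31 days (209 left).
September has 30 days (179 left).
October has 31 days (148 left).
November has 30 days (118 left).
December has 31 days (87 left).
January has 31 days (56 left).
February has 28 days (28 left).
28 days into March → 2030-03-28.

2030-03-28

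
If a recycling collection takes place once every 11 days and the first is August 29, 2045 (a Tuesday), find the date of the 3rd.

September 20, 2045

The 3rd occurrence is 2 intervals after the first: 2 × 11 = 22 days after August 29, 2045.
August has 31 days — 2 days to the end of August leaves 20.
20 days into September → September 20, 2045.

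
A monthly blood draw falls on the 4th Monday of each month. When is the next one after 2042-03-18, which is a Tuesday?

March 2042 starts on a Saturday; its first Monday is the 3rd, so the 4th Monday is the 24th — 2042-03-24.
2042-03-24 is after 2042-03-18, so that is the next one.

2042-03-24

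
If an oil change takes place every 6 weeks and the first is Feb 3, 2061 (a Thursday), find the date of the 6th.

Sep 1, 2061

The 6th occurrence is 5 intervals after the first: 5 × 42 = 210 days after Feb 3, 2061.
Feb has 28 days — 25 days to the end of Feb leaves 185.
Mar has 31 days (154 left).
Apr has 30 days (124 left).
May has 31 days (93 left).
Jun has 30 days (63 left).
Jul has 31 days (32 left).
Aug has 31 days (1 left).
1 day into Sep → Sep 1, 2061.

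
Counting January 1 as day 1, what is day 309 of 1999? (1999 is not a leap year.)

January has 31 days (309 − 31 = 278 remain).
February has 28 days (278 − 28 = 250 remain).
March has 31 days (250 − 31 = 219 remain).
April has 30 days (219 − 30 = 189 remain).
May has 31 days (189 − 31 = 158 remain).
June has 30 days (158 − 30 = 128 remain).
July has 31 days (128 − 31 = 97 remain).
August has 31 days (97 − 31 = 66 remain).
September has 30 days (66 − 30 = 36 remain).
October has 31 days (36 − 31 = 5 remain).
5 into November → November 5.

5 November 1999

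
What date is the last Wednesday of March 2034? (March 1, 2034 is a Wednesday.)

March 2034 begins on a Wednesday, so the first Wednesday is March 1.
March 2034 has 31 days. Adding weeks: 1, 8, 15, 22, 29 — the last one ≤ 31 is the 29th.

2034-03-29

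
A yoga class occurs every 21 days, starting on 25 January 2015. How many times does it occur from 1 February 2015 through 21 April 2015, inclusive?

4

Occurrences land 21·i days after 25 January 2015 for i = 0, 1, 2, …
1 February 2015 is 7 days after the start; 7 ÷ 21 = 0 remainder 7; since the remainder is 7, round up to i = 1. First occurrence in the window: #2 on 15 February 2015 (1×21 = 21 days in).
21 April 2015 is 86 days after the start; 86 ÷ 21 = 4 remainder 2. Last occurrence in the window: #5 on 19 April 2015.
Occurrences #2 through #5: 4 in total.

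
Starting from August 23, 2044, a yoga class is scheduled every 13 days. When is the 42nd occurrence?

February 7, 2046

The 42nd occurrence is 41 intervals after the first: 41 × 13 = 533 days after August 23, 2044.
August has 31 days — 8 days to the end of August leaves 525.
From end of August to end of 2044 is 122 days (403 left).
2045 has 365 days (38 left).
January has 31 days (7 left).
7 days into February → February 7, 2046.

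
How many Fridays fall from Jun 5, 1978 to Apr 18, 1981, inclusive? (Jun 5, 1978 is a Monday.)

150

Jun 5, 1978 is a Monday; the first Friday on or after it is Jun 9, 1978 (4 days later).
From Jun 9, 1978 to Apr 18, 1981: 205 + 365 + 366 + 108 = 1044 days (rest of 1978, 1979, 1980, to Apr 18, 1981 in 1981).
1044 ÷ 7 = 149 full weeks with remainder 1, so 149 more Fridays after the first → 150.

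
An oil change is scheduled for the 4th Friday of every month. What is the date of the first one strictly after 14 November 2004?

November 2004 starts on a Monday; its first Friday is the 5th, so the 4th Friday is the 26th — 26 November 2004.
26 November 2004 is after 14 November 2004, so that is the next one.

26 November 2004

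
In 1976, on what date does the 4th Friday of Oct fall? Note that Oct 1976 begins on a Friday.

Oct 22, 1976

Oct 1976 begins on a Friday, so the first Friday is Oct 1.
The 4th Friday is 3 weeks later: 1 + 21 = 22.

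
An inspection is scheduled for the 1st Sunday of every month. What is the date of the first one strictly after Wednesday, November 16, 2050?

December 4, 2050

November 2050 starts on a Tuesday, so its 1st Sunday is November 6, 2050 (5 days in).
That is not after November 16, 2050, so look at December 2050.
December 2050 starts on a Thursday, so its 1st Sunday is December 4, 2050 (3 days in).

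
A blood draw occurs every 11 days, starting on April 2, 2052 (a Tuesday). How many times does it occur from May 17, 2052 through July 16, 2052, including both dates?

Occurrences land 11·i days after April 2, 2052 for i = 0, 1, 2, …
May 17, 2052 is 45 days after the start; 45 ÷ 11 = 4 remainder 1; since the remainder is 1, round up to i = 5. First occurrence in the window: #6 on May 27, 2052 (5×11 = 55 days in).
July 16, 2052 is 105 days after the start; 105 ÷ 11 = 9 remainder 6. Last occurrence in the window: #10 on July 10, 2052.
Occurrences #6 through #10: 5 in total.

5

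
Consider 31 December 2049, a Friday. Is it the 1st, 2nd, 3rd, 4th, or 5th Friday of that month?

5th

Day 31 falls in week ⌈31/7⌉ of the month.
Days 1–7 hold the 1st Friday, 8–14 the 2nd, 15–21 the 3rd, 22–28 the 4th, 29–31 the 5th.
31 is in the range for the 5th.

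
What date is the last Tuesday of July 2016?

July 2016 begins on a Friday, so the first Tuesday is July 5 (4 days later).
July 2016 has 31 days. Adding weeks: 5, 12, 19, 26 — the last one ≤ 31 is the 26th.

July 26, 2016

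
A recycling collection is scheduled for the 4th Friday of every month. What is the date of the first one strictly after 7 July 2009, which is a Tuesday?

24 July 2009

July 2009 starts on a Wednesday; its first Friday is the 3rd, so the 4th Friday is the 24th — 24 July 2009.
24 July 2009 is after 7 July 2009, so that is the next one.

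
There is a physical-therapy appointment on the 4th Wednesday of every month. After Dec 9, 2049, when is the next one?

Dec 22, 2049

Dec 2049 starts on a Wednesday; its first Wednesday is the 1st, so the 4th Wednesday is the 22nd — Dec 22, 2049.
Dec 22, 2049 is after Dec 9, 2049, so that is the next one.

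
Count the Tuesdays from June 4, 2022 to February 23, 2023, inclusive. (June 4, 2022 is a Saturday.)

38

June 4, 2022 is a Saturday; the first Tuesday on or after it is June 7, 2022 (3 days later).
From June 7, 2022 to February 23, 2023: 23 + 31 + 31 + 30 + 31 + 30 + 31 + 31 + 23 = 261 days (rest of June, July, August, September, October, November, December, January, February).
261 ÷ 7 = 37 full weeks with remainder 2, so 37 more Tuesdays after the first → 38.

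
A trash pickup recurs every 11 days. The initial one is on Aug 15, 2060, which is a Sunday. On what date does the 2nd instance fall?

The 2nd occurrence is 1 interval after the first: 1 × 11 = 11 days after Aug 15, 2060.
11 days later is Aug 26, 2060.

Aug 26, 2060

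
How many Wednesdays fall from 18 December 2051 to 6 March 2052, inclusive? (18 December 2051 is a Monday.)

12

18 December 2051 is a Monday; the first Wednesday on or after it is 20 December 2051 (2 days later).
From 20 December 2051 to 6 March 2052: 11 + 31 + 29 + 6 = 77 days (rest of December, January, February, March).
77 ÷ 7 = 11 full weeks with remainder 0, so 11 more Wednesdays after the first → 12.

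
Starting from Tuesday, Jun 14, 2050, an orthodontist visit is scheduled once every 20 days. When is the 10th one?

Dec 11, 2050

The 10th occurrence is 9 intervals after the first: 9 × 20 = 180 days after Jun 14, 2050.
Jun has 30 days — 16 days to the end of Jun leaves 164.
Jul has 31 days (133 left).
Aug has 31 days (102 left).
Sep has 30 days (72 left).
Oct has 31 days (41 left).
Nov has 30 days (11 left).
11 days into Dec → Dec 11, 2050.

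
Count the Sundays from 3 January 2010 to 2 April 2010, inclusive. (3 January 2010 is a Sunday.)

3 January 2010 is a Sunday; the first Sunday on or after it is 3 January 2010.
From 3 January 2010 to 2 April 2010: 28 + 28 + 31 + 2 = 89 days (rest of January, February, March, April).
89 ÷ 7 = 12 full weeks with remainder 5, so 12 more Sundays after the first → 13.

13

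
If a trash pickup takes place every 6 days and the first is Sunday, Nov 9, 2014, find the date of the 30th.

The 30th occurrence is 29 intervals after the first: 29 × 6 = 174 days after Nov 9, 2014.
Nov has 30 days — 21 days to the end of Nov leaves 153.
Dec has 31 days (122 left).
Jan has 31 days (91 left).
Feb has 28 days (63 left).
Mar has 31 days (32 left).
Apr has 30 days (2 left).
2 days into May → May 2, 2015.

May 2, 2015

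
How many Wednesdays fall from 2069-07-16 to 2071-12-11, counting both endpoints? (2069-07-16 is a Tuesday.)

126

2069-07-16 is a Tuesday; the first Wednesday on or after it is 2069-07-17 (1 day later).
From 2069-07-17 to 2071-12-11: 167 + 365 + 345 = 877 days (rest of 2069, 2070, to 2071-12-11 in 2071).
877 ÷ 7 = 125 full weeks with remainder 2, so 125 more Wednesdays after the first → 126.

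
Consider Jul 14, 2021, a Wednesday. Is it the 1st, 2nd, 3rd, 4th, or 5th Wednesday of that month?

Day 14 falls in week ⌈14/7⌉ of the month.
Days 1–7 hold the 1st Wednesday, 8–14 the 2nd, 15–21 the 3rd, 22–28 the 4th, 29–31 the 5th.
14 is in the range for the 2nd.

2nd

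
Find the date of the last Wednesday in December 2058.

December 25, 2058

December 2058 begins on a Sunday, so the first Wednesday is December 4 (3 days later).
December 2058 has 31 days. Adding weeks: 4, 11, 18, 25 — the last one ≤ 31 is the 25th.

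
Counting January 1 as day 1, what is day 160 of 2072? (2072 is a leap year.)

January has 31 days (160 − 31 = 129 remain).
February has 29 days (129 − 29 = 100 remain).
March has 31 days (100 − 31 = 69 remain).
April has 30 days (69 − 30 = 39 remain).
May has 31 days (39 − 31 = 8 remain).
8 into June → June 8.

8 June 2072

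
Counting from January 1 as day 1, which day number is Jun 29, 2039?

Days in months before Jun: 31 + 28 + 31 + 30 + 31 = 151.
Plus 29 days into Jun → day 180.

180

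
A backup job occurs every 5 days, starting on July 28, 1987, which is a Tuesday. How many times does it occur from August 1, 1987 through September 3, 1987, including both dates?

Occurrences land 5·i days after July 28, 1987 for i = 0, 1, 2, …
August 1, 1987 is 4 days after the start; 4 ÷ 5 = 0 remainder 4; since the remainder is 4, round up to i = 1. First occurrence in the window: #2 on August 2, 1987 (1×5 = 5 days in).
September 3, 1987 is 37 days after the start; 37 ÷ 5 = 7 remainder 2. Last occurrence in the window: #8 on September 1, 1987.
Occurrences #2 through #8: 7 in total.

7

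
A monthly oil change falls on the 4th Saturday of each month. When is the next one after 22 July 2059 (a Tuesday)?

26 July 2059

July 2059 starts on a Tuesday; its first Saturday is the 5th, so the 4th Saturday is the 26th — 26 July 2059.
26 July 2059 is after 22 July 2059, so that is the next one.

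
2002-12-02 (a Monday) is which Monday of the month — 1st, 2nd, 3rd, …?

1st

Day 2 falls in week ⌈2/7⌉ of the month.
Days 1–7 hold the 1st Monday, 8–14 the 2nd, 15–21 the 3rd, 22–28 the 4th, 29–31 the 5th.
2 is in the range for the 1st.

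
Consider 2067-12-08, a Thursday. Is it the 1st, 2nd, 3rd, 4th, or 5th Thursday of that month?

Day 8 falls in week ⌈8/7⌉ of the month.
Days 1–7 hold the 1st Thursday, 8–14 the 2nd, 15–21 the 3rd, 22–28 the 4th, 29–31 the 5th.
8 is in the range for the 2nd.

2nd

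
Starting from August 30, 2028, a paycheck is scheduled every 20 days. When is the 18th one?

The 18th occurrence is 17 intervals after the first: 17 × 20 = 340 days after August 30, 2028.
August has 31 days — 1 day to the end of August leaves 339.
September has 30 days (309 left).
October has 31 days (278 left).
November has 30 days (248 left).
December has 31 days (217 left).
January has 31 days (186 left).
February has 28 days (158 left).
March has 31 days (127 left).
April has 30 days (97 left).
May has 31 days (66 left).
June has 30 days (36 left).
July has 31 days (5 left).
5 days into August → August 5, 2029.

August 5, 2029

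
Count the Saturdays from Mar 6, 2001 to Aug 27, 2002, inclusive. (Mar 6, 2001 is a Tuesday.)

Mar 6, 2001 is a Tuesday; the first Saturday on or after it is Mar 10, 2001 (4 days later).
From Mar 10, 2001 to Aug 27, 2002: 296 + 239 = 535 days (rest of 2001, to Aug 27, 2002 in 2002).
535 ÷ 7 = 76 full weeks with remainder 3, so 76 more Saturdays after the first → 77.

77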